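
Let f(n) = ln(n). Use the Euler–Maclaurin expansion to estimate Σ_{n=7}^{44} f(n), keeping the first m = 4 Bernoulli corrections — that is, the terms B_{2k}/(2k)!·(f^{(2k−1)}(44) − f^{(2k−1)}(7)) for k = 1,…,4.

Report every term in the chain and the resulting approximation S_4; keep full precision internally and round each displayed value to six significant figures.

Integral: ∫_7^44 ln(x) dx = 115.883.
Endpoint term: (f(7) + f(44))/2 = (1.94591 + 3.78419)/2 = 2.86505.
So far: 118.748.
Correction k=1: B_{2}/2! · (f^{(1)}(44) − f^{(1)}(7)) = 1/12 · (0.0227273 − 0.142857) = -0.0100108.
Partial sum through k=1: 118.738.
Correction k=2: B_{4}/4! · (f^{(3)}(44) − f^{(3)}(7)) = −1/720 · (2.34786e-05 − 0.00583090) = 8.06587e-06.
Partial sum through k=2: 118.738.
Correction k=3: B_{6}/6! · (f^{(5)}(44) − f^{(5)}(7)) = 1/30240 · (1.45528e-07 − 0.00142798) = -4.72166e-08.
Partial sum through k=3: 118.738.
Correction k=4: B_{8}/8! · (f^{(7)}(44) − f^{(7)}(7)) = −1/1209600 · (2.25509e-09 − 0.000874271) = 7.22775e-10.

S_4 ≈ 118.738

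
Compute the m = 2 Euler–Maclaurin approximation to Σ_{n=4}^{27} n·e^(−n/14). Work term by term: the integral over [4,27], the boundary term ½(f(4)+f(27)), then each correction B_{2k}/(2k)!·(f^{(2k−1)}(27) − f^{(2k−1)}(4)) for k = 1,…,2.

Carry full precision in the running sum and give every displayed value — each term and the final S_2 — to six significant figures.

S_2 ≈ 109.347

∫_4^27 x·e^(−x/14) dx evaluates to 105.938.
Boundary: ½(f(4) + f(27)) = ½(3.00591 + 3.92460) = 3.46526.
So far: 109.403.
Order-1 term: 1/12 · (-0.134973 − 0.536769) = -0.0559786.
After k=1: 109.347.
Order-2 term: −1/720 · (0.000794583 − 0.0104068) = 1.33502e-05.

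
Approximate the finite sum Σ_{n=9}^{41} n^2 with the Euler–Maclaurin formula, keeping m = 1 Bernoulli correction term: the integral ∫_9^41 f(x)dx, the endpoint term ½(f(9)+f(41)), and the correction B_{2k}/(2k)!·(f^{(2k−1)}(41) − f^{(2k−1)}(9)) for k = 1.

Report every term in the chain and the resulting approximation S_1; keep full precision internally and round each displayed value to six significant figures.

The integral term ∫_9^41 x^2 dx = 22730.7.
½[f(9) + f(41)] = ½[81.0000 + 1681.00] = 881.000.
So far: 23611.7.
k=1: B_{2}/(2)! × [f^{(1)}(41) − f^{(1)}(9)] = 1/12 × (82.0000 − 18.0000) = 5.33333.

S_1 ≈ 23617.0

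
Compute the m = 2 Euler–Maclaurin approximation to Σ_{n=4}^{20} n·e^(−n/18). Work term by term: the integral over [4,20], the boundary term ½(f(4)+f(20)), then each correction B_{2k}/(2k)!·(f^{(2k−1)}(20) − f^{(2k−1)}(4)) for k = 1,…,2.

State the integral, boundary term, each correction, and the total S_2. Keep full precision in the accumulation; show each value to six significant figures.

S_2 ≈ 96.7625

∫_4^20 x·e^(−x/18) dx evaluates to 91.9240.
Endpoint term: (f(4) + f(20))/2 = (3.20295 + 6.58386)/2 = 4.89340.
So far: 96.8174.
Correction k=1: B_{2}/2! · (f^{(1)}(20) − f^{(1)}(4)) = 1/12 · (-0.0365770 − 0.622796) = -0.0549477.
Running total after k=1: 96.7625.
Correction k=2: B_{4}/4! · (f^{(3)}(20) − f^{(3)}(4)) = −1/720 · (0.00191916 − 0.00686503) = 6.86926e-06.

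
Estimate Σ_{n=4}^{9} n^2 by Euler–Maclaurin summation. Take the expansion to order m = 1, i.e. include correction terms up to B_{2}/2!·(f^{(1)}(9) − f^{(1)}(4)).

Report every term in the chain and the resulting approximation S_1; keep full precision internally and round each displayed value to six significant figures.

S_1 ≈ 271.000

The integral term ∫_4^9 x^2 dx = 221.667.
Endpoint term: (f(4) + f(9))/2 = (16.0000 + 81.0000)/2 = 48.5000.
Running total after boundary: 270.167.
Order-1 term: 1/12 · (18.0000 − 8.00000) = 0.833333.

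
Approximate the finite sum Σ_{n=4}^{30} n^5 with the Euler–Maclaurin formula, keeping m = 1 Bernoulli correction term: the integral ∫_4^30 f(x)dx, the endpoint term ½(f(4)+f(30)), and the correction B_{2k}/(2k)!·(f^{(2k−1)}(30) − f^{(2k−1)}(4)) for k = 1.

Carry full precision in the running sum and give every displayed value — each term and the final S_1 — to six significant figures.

Integral: ∫_4^30 x^5 dx = 1.21499e+08.
½[f(4) + f(30)] = ½[1024.00 + 2.43000e+07] = 1.21505e+07.
Running total after boundary: 1.33650e+08.
k=1: B_{2}/(2)! × [f^{(1)}(30) − f^{(1)}(4)] = 1/12 × (4.05000e+06 − 1280.00) = 337393.

S_1 ≈ 1.33987e+08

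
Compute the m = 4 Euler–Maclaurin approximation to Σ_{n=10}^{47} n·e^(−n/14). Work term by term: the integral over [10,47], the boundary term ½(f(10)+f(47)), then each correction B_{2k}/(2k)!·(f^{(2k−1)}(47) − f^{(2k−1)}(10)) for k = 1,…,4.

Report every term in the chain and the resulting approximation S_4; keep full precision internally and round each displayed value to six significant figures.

Integral: ∫_10^47 x·e^(−x/14) dx = 134.737.
Endpoint term: (f(10) + f(47))/2 = (4.89542 + 1.63723)/2 = 3.26632.
Integral + boundary = 138.004.
k=1: B_{2}/(2)! × [f^{(1)}(47) − f^{(1)}(10)] = 1/12 × (-0.0821102 − 0.139869) = -0.0184983.
After k=1: 137.985.
k=2: B_{4}/(4)! × [f^{(3)}(47) − f^{(3)}(10)] = −1/720 × (-6.34742e-05 − 0.00570894) = 8.01724e-06.
After k=2: 137.985.
k=3: B_{6}/(6)! × [f^{(5)}(47) − f^{(5)}(10)] = 1/30240 × (1.48970e-06 − 5.46136e-05) = -1.75674e-09.
After k=3: 137.985.
k=4: B_{8}/(8)! × [f^{(7)}(47) − f^{(7)}(10)] = −1/1209600 × (1.68533e-08 − 4.08673e-07) = 3.23925e-13.

S_4 ≈ 137.985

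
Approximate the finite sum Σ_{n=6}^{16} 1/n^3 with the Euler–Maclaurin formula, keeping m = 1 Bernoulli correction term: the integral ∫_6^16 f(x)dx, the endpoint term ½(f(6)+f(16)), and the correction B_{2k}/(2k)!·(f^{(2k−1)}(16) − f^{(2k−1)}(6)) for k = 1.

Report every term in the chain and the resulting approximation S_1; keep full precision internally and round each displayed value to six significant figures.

Integral: ∫_6^16 1/x^3 dx = 0.0119358.
Boundary: ½(f(6) + f(16)) = ½(0.00462963 + 0.000244141) = 0.00243689.
So far: 0.0143726.
k=1: B_{2}/(2)! × [f^{(1)}(16) − f^{(1)}(6)] = 1/12 × (-4.57764e-05 − (-0.00231481)) = 0.000189087.

S_1 ≈ 0.0145617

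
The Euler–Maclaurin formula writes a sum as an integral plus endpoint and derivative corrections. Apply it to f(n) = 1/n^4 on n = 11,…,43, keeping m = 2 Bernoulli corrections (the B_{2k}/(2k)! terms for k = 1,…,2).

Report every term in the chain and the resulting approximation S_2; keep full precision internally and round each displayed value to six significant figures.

S_2 ≈ 0.000282602

Integral: ∫_11^43 1/x^4 dx = 0.000246246.
Endpoint term: (f(11) + f(43))/2 = (6.83013e-05 + 2.92500e-07)/2 = 3.42969e-05.
Integral + boundary = 0.000280543.
Order-1 term: 1/12 · (-2.72093e-08 − (-2.48369e-05)) = 2.06747e-06.
After k=1: 0.000282610.
Order-2 term: −1/720 · (-4.41471e-10 − (-6.15790e-06)) = -8.55202e-09.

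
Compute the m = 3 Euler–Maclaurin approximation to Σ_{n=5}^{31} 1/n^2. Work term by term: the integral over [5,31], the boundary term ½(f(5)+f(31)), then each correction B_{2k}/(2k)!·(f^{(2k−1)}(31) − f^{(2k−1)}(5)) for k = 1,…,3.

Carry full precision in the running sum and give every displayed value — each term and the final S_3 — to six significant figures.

The integral term ∫_5^31 1/x^2 dx = 0.167742.
Boundary: ½(f(5) + f(31)) = ½(0.0400000 + 0.00104058) = 0.0205203.
So far: 0.188262.
Correction k=1: B_{2}/2! · (f^{(1)}(31) − f^{(1)}(5)) = 1/12 · (-6.71344e-05 − (-0.0160000)) = 0.00132774.
After k=1: 0.189590.
Correction k=2: B_{4}/4! · (f^{(3)}(31) − f^{(3)}(5)) = −1/720 · (-8.38306e-07 − (-0.00768000)) = -1.06655e-05.
After k=2: 0.189579.
Correction k=3: B_{6}/6! · (f^{(5)}(31) − f^{(5)}(5)) = 1/30240 · (-2.61698e-08 − (-0.00921600)) = 3.04761e-07.

S_3 ≈ 0.189580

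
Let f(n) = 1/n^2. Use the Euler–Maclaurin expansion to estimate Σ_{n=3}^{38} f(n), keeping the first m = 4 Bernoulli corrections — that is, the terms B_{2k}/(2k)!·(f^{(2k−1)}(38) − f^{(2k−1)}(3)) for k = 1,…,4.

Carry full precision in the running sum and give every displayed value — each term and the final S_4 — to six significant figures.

∫_3^38 1/x^2 dx evaluates to 0.307018.
Boundary: ½(f(3) + f(38)) = ½(0.111111 + 0.000692521) = 0.0559018.
Running total after boundary: 0.362919.
Correction k=1: B_{2}/2! · (f^{(1)}(38) − f^{(1)}(3)) = 1/12 · (-3.64485e-05 − (-0.0740741)) = 0.00616980.
After k=1: 0.369089.
Correction k=2: B_{4}/4! · (f^{(3)}(38) − f^{(3)}(3)) = −1/720 · (-3.02896e-07 − (-0.0987654)) = -0.000137174.
After k=2: 0.368952.
Correction k=3: B_{6}/6! · (f^{(5)}(38) − f^{(5)}(3)) = 1/30240 · (-6.29285e-09 − (-0.329218)) = 1.08868e-05.
After k=3: 0.368963.
Correction k=4: B_{8}/8! · (f^{(7)}(38) − f^{(7)}(3)) = −1/1209600 · (-2.44044e-10 − (-2.04847)) = -1.69351e-06.

S_4 ≈ 0.368961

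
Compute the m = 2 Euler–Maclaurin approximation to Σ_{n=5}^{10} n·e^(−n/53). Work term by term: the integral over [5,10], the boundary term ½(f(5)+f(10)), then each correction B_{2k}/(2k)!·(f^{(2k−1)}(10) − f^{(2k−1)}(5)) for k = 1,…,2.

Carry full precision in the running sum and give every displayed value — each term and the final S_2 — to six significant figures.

S_2 ≈ 38.7957

∫_5^10 x·e^(−x/53) dx evaluates to 32.3932.
Endpoint term: (f(5) + f(10))/2 = (4.54987 + 8.28052)/2 = 6.41519.
Running total after boundary: 38.8084.
k=1: B_{2}/(2)! × [f^{(1)}(10) − f^{(1)}(5)] = 1/12 × (0.671816 − 0.824127) = -0.0126926.
Running total after k=1: 38.7957.
k=2: B_{4}/(4)! × [f^{(3)}(10) − f^{(3)}(5)] = −1/720 × (0.000828736 − 0.000941287) = 1.56320e-07.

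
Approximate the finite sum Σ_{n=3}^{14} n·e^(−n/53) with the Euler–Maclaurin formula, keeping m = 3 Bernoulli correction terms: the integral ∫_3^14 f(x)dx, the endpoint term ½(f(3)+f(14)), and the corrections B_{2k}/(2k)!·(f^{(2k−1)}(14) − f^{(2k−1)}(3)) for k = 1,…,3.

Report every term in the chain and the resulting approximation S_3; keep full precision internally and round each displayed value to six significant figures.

Integral: ∫_3^14 x·e^(−x/53) dx = 78.0038.
½[f(3) + f(14)] = ½[2.83491 + 10.7500] = 6.79246.
Running total after boundary: 84.7963.
k=1: B_{2}/(2)! × [f^{(1)}(14) − f^{(1)}(3)] = 1/12 × (0.565027 − 0.891480) = -0.0272044.
Running total after k=1: 84.7691.
k=2: B_{4}/(4)! × [f^{(3)}(14) − f^{(3)}(3)] = −1/720 × (0.000747861 − 0.000990180) = 3.36554e-07.
Running total after k=2: 84.7691.
k=3: B_{6}/(6)! × [f^{(5)}(14) − f^{(5)}(3)] = 1/30240 × (4.60866e-07 − 5.92024e-07) = -4.33722e-12.

S_3 ≈ 84.7691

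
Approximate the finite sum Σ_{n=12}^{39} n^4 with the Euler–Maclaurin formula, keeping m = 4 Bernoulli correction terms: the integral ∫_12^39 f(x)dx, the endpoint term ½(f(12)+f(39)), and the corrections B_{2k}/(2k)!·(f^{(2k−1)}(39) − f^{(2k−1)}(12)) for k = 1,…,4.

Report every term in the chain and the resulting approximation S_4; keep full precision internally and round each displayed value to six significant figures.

The integral term ∫_12^39 x^4 dx = 1.79951e+07.
Endpoint term: (f(12) + f(39))/2 = (20736.0 + 2.31344e+06)/2 = 1.16709e+06.
So far: 1.91622e+07.
k=1: B_{2}/(2)! × [f^{(1)}(39) − f^{(1)}(12)] = 1/12 × (237276 − 6912.00) = 19197.0.
Partial sum through k=1: 1.91814e+07.
k=2: B_{4}/(4)! × [f^{(3)}(39) − f^{(3)}(12)] = −1/720 × (936.000 − 288.000) = -0.900000.
Partial sum through k=2: 1.91814e+07.
k=3: B_{6}/(6)! × [f^{(5)}(39) − f^{(5)}(12)] = 1/30240 × (0.00000 − 0.00000) = 0.00000.
Partial sum through k=3: 1.91814e+07.
k=4: B_{8}/(8)! × [f^{(7)}(39) − f^{(7)}(12)] = −1/1209600 × (0.00000 − 0.00000) = 0.00000.

S_4 ≈ 1.91814e+07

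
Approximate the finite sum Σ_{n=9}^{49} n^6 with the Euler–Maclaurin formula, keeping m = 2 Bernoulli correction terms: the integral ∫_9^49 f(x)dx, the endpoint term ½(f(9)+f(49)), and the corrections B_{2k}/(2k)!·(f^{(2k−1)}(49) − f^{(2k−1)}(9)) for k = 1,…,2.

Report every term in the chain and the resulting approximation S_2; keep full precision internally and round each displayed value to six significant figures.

S_2 ≈ 1.03950e+11

The integral term ∫_9^49 x^6 dx = 9.68883e+10.
Endpoint term: (f(9) + f(49))/2 = (531441 + 1.38413e+10)/2 = 6.92091e+09.
Running total after boundary: 1.03809e+11.
k=1: B_{2}/(2)! × [f^{(1)}(49) − f^{(1)}(9)] = 1/12 × (1.69485e+09 − 354294) = 1.41208e+08.
After k=1: 1.03950e+11.
k=2: B_{4}/(4)! × [f^{(3)}(49) − f^{(3)}(9)] = −1/720 × (1.41179e+07 − 87480.0) = -19486.7.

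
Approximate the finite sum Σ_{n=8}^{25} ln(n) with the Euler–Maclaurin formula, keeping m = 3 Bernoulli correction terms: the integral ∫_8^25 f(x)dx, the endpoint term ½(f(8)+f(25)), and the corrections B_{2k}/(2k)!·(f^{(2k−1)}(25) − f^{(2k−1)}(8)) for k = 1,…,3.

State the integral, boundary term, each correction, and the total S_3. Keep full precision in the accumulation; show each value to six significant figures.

S_3 ≈ 49.4784

∫_8^25 ln(x) dx evaluates to 46.8364.
Boundary: ½(f(8) + f(25)) = ½(2.07944 + 3.21888) = 2.64916.
Running total after boundary: 49.4855.
Order-1 term: 1/12 · (0.0400000 − 0.125000) = -0.00708333.
Running total after k=1: 49.4784.
Order-2 term: −1/720 · (0.000128000 − 0.00390625) = 5.24757e-06.
Running total after k=2: 49.4784.
Order-3 term: 1/30240 · (2.45760e-06 − 0.000732422) = -2.41390e-08.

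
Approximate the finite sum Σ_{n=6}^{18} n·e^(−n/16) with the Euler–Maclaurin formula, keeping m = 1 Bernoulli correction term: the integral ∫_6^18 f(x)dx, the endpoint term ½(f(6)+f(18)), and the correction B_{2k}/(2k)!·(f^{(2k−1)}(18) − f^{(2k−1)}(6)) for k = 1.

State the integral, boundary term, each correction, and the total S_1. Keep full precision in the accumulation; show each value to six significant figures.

S_1 ≈ 70.2594

The integral term ∫_6^18 x·e^(−x/16) dx = 65.3149.
½[f(6) + f(18)] = ½[4.12374 + 5.84374] = 4.98374.
Integral + boundary = 70.2986.
Correction k=1: B_{2}/2! · (f^{(1)}(18) − f^{(1)}(6)) = 1/12 · (-0.0405816 − 0.429556) = -0.0391781.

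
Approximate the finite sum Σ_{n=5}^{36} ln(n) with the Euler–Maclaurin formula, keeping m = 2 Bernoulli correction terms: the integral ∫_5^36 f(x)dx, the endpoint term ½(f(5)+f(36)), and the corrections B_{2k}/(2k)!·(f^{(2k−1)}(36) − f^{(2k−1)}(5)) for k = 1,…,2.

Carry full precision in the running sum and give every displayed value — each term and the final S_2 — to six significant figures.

Integral: ∫_5^36 ln(x) dx = 89.9595.
Boundary: ½(f(5) + f(36)) = ½(1.60944 + 3.58352) = 2.59648.
Integral + boundary = 92.5560.
Correction k=1: B_{2}/2! · (f^{(1)}(36) − f^{(1)}(5)) = 1/12 · (0.0277778 − 0.200000) = -0.0143519.
Running total after k=1: 92.5416.
Correction k=2: B_{4}/4! · (f^{(3)}(36) − f^{(3)}(5)) = −1/720 · (4.28669e-05 − 0.0160000) = 2.21627e-05.

S_2 ≈ 92.5416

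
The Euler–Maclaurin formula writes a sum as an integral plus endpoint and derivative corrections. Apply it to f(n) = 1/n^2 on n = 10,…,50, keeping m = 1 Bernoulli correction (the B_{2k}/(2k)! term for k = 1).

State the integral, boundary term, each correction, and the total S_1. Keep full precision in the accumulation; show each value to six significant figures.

The integral term ∫_10^50 1/x^2 dx = 0.0800000.
Boundary: ½(f(10) + f(50)) = ½(0.0100000 + 0.000400000) = 0.00520000.
Running total after boundary: 0.0852000.
Order-1 term: 1/12 · (-1.60000e-05 − (-0.00200000)) = 0.000165333.

S_1 ≈ 0.0853653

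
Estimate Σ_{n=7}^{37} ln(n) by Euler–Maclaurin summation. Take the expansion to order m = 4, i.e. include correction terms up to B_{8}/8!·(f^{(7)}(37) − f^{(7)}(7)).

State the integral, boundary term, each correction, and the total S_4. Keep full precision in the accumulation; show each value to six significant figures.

S_4 ≈ 92.7514

Integral: ∫_7^37 ln(x) dx = 89.9826.
½[f(7) + f(37)] = ½[1.94591 + 3.61092] = 2.77841.
Running total after boundary: 92.7610.
Correction k=1: B_{2}/2! · (f^{(1)}(37) − f^{(1)}(7)) = 1/12 · (0.0270270 − 0.142857) = -0.00965251.
Partial sum through k=1: 92.7514.
Correction k=2: B_{4}/4! · (f^{(3)}(37) − f^{(3)}(7)) = −1/720 · (3.94843e-05 − 0.00583090) = 8.04364e-06.
Partial sum through k=2: 92.7514.
Correction k=3: B_{6}/6! · (f^{(5)}(37) − f^{(5)}(7)) = 1/30240 · (3.46101e-07 − 0.00142798) = -4.72100e-08.
Partial sum through k=3: 92.7514.
Correction k=4: B_{8}/8! · (f^{(7)}(37) − f^{(7)}(7)) = −1/1209600 · (7.58439e-09 − 0.000874271) = 7.22771e-10.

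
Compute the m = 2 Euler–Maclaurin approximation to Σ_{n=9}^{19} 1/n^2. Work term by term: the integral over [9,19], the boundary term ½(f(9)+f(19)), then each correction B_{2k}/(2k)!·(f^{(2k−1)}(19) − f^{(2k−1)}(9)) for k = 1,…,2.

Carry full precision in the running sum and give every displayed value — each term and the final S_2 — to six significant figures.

The integral term ∫_9^19 1/x^2 dx = 0.0584795.
½[f(9) + f(19)] = ½[0.0123457 + 0.00277008] = 0.00755788.
So far: 0.0660374.
Correction k=1: B_{2}/2! · (f^{(1)}(19) − f^{(1)}(9)) = 1/12 · (-0.000291588 − (-0.00274348)) = 0.000204325.
After k=1: 0.0662417.
Correction k=2: B_{4}/4! · (f^{(3)}(19) − f^{(3)}(9)) = −1/720 · (-9.69267e-06 − (-0.000406442)) = -5.51041e-07.

S_2 ≈ 0.0662412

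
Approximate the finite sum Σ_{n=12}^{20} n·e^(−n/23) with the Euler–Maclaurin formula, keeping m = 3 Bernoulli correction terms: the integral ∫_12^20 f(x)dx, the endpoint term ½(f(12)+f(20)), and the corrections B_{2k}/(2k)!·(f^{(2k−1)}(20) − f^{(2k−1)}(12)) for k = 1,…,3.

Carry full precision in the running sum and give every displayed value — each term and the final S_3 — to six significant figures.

Integral: ∫_12^20 x·e^(−x/23) dx = 63.2342.
½[f(12) + f(20)] = ½[7.12185 + 8.38267] = 7.75226.
Running total after boundary: 70.9864.
k=1: B_{2}/(2)! × [f^{(1)}(20) − f^{(1)}(12)] = 1/12 × (0.0546696 − 0.283842) = -0.0190977.
After k=1: 70.9673.
k=2: B_{4}/(4)! × [f^{(3)}(20) − f^{(3)}(12)] = −1/720 × (0.00168797 − 0.00278037) = 1.51722e-06.
After k=2: 70.9673.
k=3: B_{6}/(6)! × [f^{(5)}(20) − f^{(5)}(12)] = 1/30240 × (6.18639e-06 − 9.49751e-06) = -1.09495e-10.

S_3 ≈ 70.9673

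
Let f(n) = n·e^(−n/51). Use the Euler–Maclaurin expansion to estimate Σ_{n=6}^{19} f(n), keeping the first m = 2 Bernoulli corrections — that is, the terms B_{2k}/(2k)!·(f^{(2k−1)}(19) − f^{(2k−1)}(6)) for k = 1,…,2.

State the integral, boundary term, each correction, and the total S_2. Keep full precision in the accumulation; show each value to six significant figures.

∫_6^19 x·e^(−x/51) dx evaluates to 124.708.
½[f(6) + f(19)] = ½[5.33406 + 13.0905] = 9.21230.
Running total after boundary: 133.920.
Correction k=1: B_{2}/2! · (f^{(1)}(19) − f^{(1)}(6)) = 1/12 · (0.432299 − 0.784420) = -0.0293435.
After k=1: 133.890.
Correction k=2: B_{4}/4! · (f^{(3)}(19) − f^{(3)}(6)) = −1/720 · (0.000695982 − 0.000985175) = 4.01656e-07.

S_2 ≈ 133.890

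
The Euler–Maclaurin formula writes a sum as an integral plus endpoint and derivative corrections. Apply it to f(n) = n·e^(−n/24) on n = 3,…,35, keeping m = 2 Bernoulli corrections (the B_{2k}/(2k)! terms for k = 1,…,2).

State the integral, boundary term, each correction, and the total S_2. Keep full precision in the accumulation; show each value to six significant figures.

The integral term ∫_3^35 x·e^(−x/24) dx = 242.463.
Endpoint term: (f(3) + f(35))/2 = (2.64749 + 8.14183)/2 = 5.39466.
Integral + boundary = 247.858.
k=1: B_{2}/(2)! × [f^{(1)}(35) − f^{(1)}(3)] = 1/12 × (-0.106619 − 0.772185) = -0.0732337.
Running total after k=1: 247.784.
k=2: B_{4}/(4)! × [f^{(3)}(35) − f^{(3)}(3)] = −1/720 × (0.000622618 − 0.00440482) = 5.25306e-06.

S_2 ≈ 247.784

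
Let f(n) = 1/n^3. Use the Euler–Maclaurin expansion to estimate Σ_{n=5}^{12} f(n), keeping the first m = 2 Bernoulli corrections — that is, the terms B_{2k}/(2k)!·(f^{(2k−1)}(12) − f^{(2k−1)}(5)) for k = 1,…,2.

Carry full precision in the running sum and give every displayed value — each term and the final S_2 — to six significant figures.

∫_5^12 1/x^3 dx evaluates to 0.0165278.
½[f(5) + f(12)] = ½[0.00800000 + 0.000578704] = 0.00428935.
Running total after boundary: 0.0208171.
Order-1 term: 1/12 · (-0.000144676 − (-0.00480000)) = 0.000387944.
Running total after k=1: 0.0212051.
Order-2 term: −1/720 · (-2.00939e-05 − (-0.00384000)) = -5.30543e-06.

S_2 ≈ 0.0211998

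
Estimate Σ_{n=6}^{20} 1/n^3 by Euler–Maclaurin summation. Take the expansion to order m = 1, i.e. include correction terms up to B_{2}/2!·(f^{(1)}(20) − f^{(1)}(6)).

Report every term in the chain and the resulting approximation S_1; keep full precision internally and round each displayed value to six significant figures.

S_1 ≈ 0.0152075

∫_6^20 1/x^3 dx evaluates to 0.0126389.
Endpoint term: (f(6) + f(20))/2 = (0.00462963 + 0.000125000)/2 = 0.00237731.
Running total after boundary: 0.0150162.
Correction k=1: B_{2}/2! · (f^{(1)}(20) − f^{(1)}(6)) = 1/12 · (-1.87500e-05 − (-0.00231481)) = 0.000191339.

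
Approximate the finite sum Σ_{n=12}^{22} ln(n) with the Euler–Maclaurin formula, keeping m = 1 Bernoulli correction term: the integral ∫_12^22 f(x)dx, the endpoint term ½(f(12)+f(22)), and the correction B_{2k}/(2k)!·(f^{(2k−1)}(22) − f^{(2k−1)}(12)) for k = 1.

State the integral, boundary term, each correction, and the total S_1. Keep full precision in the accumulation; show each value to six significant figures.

∫_12^22 ln(x) dx evaluates to 28.1841.
Endpoint term: (f(12) + f(22))/2 = (2.48491 + 3.09104)/2 = 2.78797.
So far: 30.9720.
Order-1 term: 1/12 · (0.0454545 − 0.0833333) = -0.00315657.

S_1 ≈ 30.9689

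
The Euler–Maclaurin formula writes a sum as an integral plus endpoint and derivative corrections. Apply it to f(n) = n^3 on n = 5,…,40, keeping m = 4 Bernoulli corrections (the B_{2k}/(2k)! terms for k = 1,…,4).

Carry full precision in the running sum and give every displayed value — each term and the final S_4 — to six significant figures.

Integral: ∫_5^40 x^3 dx = 639844.
Endpoint term: (f(5) + f(40))/2 = (125.000 + 64000.0)/2 = 32062.5.
Integral + boundary = 671906.
Order-1 term: 1/12 · (4800.00 − 75.0000) = 393.750.
Partial sum through k=1: 672300.
Order-2 term: −1/720 · (6.00000 − 6.00000) = 0.00000.
Partial sum through k=2: 672300.
Order-3 term: 1/30240 · (0.00000 − 0.00000) = 0.00000.
Partial sum through k=3: 672300.
Order-4 term: −1/1209600 · (0.00000 − 0.00000) = 0.00000.

S_4 ≈ 672300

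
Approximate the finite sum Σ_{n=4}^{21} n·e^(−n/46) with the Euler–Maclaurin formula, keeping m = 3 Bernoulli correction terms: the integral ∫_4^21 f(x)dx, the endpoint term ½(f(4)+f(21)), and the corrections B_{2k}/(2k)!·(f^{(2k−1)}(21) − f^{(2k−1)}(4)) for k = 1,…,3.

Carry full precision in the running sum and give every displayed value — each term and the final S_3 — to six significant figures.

S_3 ≈ 164.498

∫_4^21 x·e^(−x/46) dx evaluates to 156.054.
Boundary: ½(f(4) + f(21)) = ½(3.66687 + 13.3031) = 8.48501.
So far: 164.539.
k=1: B_{2}/(2)! × [f^{(1)}(21) − f^{(1)}(4)] = 1/12 × (0.344284 − 0.837002) = -0.0410598.
After k=1: 164.498.
k=2: B_{4}/(4)! × [f^{(3)}(21) − f^{(3)}(4)] = −1/720 × (0.000761461 − 0.00126202) = 6.95223e-07.
After k=2: 164.498.
k=3: B_{6}/(6)! × [f^{(5)}(21) − f^{(5)}(4)] = 1/30240 × (6.42824e-07 − 1.00590e-06) = -1.20065e-11.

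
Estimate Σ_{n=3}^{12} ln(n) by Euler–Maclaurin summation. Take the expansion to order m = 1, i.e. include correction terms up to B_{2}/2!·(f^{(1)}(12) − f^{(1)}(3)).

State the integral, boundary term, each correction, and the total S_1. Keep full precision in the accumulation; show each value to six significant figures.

Integral: ∫_3^12 ln(x) dx = 17.5230.
Boundary: ½(f(3) + f(12)) = ½(1.09861 + 2.48491) = 1.79176.
So far: 19.3148.
Correction k=1: B_{2}/2! · (f^{(1)}(12) − f^{(1)}(3)) = 1/12 · (0.0833333 − 0.333333) = -0.0208333.

S_1 ≈ 19.2940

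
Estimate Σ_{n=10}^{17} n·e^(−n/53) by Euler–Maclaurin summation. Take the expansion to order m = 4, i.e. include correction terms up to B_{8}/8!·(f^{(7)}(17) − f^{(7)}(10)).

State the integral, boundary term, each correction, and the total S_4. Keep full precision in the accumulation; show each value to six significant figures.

S_4 ≈ 83.1783

The integral term ∫_10^17 x·e^(−x/53) dx = 72.8854.
½[f(10) + f(17)] = ½[8.28052 + 12.3352] = 10.3079.
Integral + boundary = 83.1932.
Correction k=1: B_{2}/2! · (f^{(1)}(17) − f^{(1)}(10)) = 1/12 · (0.492861 − 0.671816) = -0.0149129.
Running total after k=1: 83.1783.
Correction k=2: B_{4}/4! · (f^{(3)}(17) − f^{(3)}(10)) = −1/720 · (0.000692084 − 0.000828736) = 1.89795e-07.
Running total after k=2: 83.1783.
Correction k=3: B_{6}/6! · (f^{(5)}(17) − f^{(5)}(10)) = 1/30240 · (4.30299e-07 − 5.04915e-07) = -2.46747e-12.
Running total after k=3: 83.1783.
Correction k=4: B_{8}/8! · (f^{(7)}(17) − f^{(7)}(10)) = −1/1209600 · (2.18660e-10 − 2.54468e-10) = 2.96031e-17.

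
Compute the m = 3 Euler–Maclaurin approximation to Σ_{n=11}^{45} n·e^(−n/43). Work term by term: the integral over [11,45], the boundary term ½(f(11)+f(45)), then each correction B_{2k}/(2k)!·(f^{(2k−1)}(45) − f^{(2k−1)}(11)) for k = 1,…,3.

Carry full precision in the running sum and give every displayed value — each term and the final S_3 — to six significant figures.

Integral: ∫_11^45 x·e^(−x/43) dx = 469.100.
Boundary: ½(f(11) + f(45)) = ½(8.51715 + 15.8022) = 12.1597.
So far: 481.260.
Correction k=1: B_{2}/2! · (f^{(1)}(45) − f^{(1)}(11)) = 1/12 · (-0.0163331 − 0.576213) = -0.0493788.
Running total after k=1: 481.211.
Correction k=2: B_{4}/4! · (f^{(3)}(45) − f^{(3)}(11)) = −1/720 · (0.000371005 − 0.00114915) = 1.08076e-06.
Running total after k=2: 481.211.
Correction k=3: B_{6}/6! · (f^{(5)}(45) − f^{(5)}(11)) = 1/30240 · (4.06081e-07 − 1.07446e-06) = -2.21024e-11.

S_3 ≈ 481.211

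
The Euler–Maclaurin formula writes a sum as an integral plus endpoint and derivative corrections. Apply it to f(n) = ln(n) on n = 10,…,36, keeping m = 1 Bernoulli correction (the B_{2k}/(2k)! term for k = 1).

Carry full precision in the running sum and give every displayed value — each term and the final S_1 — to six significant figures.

S_1 ≈ 82.9179

Integral: ∫_10^36 ln(x) dx = 79.9808.
Endpoint term: (f(10) + f(36))/2 = (2.30259 + 3.58352)/2 = 2.94305.
So far: 82.9239.
Correction k=1: B_{2}/2! · (f^{(1)}(36) − f^{(1)}(10)) = 1/12 · (0.0277778 − 0.100000) = -0.00601852.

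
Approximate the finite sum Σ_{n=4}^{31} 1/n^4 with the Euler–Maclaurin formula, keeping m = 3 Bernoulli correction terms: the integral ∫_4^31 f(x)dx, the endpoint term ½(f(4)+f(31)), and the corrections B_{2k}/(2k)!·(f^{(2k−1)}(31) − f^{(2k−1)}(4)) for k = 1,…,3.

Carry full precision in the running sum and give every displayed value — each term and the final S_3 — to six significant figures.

S_3 ≈ 0.00746700

Integral: ∫_4^31 1/x^4 dx = 0.00519714.
Boundary: ½(f(4) + f(31)) = ½(0.00390625 + 1.08281e-06) = 0.00195367.
Running total after boundary: 0.00715081.
k=1: B_{2}/(2)! × [f^{(1)}(31) − f^{(1)}(4)] = 1/12 × (-1.39718e-07 − (-0.00390625)) = 0.000325509.
Partial sum through k=1: 0.00747632.
k=2: B_{4}/(4)! × [f^{(3)}(31) − f^{(3)}(4)] = −1/720 × (-4.36164e-09 − (-0.00732422)) = -1.01725e-05.
Partial sum through k=2: 0.00746615.
k=3: B_{6}/(6)! × [f^{(5)}(31) − f^{(5)}(4)] = 1/30240 × (-2.54164e-10 − (-0.0256348)) = 8.47710e-07.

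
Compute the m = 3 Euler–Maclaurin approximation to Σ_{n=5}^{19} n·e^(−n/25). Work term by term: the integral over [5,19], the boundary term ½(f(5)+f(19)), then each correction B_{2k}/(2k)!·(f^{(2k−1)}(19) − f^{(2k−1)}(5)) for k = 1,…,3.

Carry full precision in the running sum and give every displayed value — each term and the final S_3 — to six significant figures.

S_3 ≈ 106.059

Integral: ∫_5^19 x·e^(−x/25) dx = 99.6150.
Boundary: ½(f(5) + f(19)) = ½(4.09365 + 8.88566) = 6.48966.
Running total after boundary: 106.105.
Order-1 term: 1/12 · (0.112240 − 0.654985) = -0.0452287.
Running total after k=1: 106.059.
Order-2 term: −1/720 · (0.00167612 − 0.00366791) = 2.76639e-06.
Running total after k=2: 106.059.
Order-3 term: 1/30240 · (5.07624e-06 − 1.00606e-05) = -1.64826e-10.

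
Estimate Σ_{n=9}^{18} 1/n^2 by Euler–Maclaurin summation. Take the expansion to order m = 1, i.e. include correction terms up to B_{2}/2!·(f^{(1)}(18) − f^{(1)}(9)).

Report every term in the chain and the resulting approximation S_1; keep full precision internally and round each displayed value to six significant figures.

S_1 ≈ 0.0634717

∫_9^18 1/x^2 dx evaluates to 0.0555556.
½[f(9) + f(18)] = ½[0.0123457 + 0.00308642] = 0.00771605.
Integral + boundary = 0.0632716.
k=1: B_{2}/(2)! × [f^{(1)}(18) − f^{(1)}(9)] = 1/12 × (-0.000342936 − (-0.00274348)) = 0.000200046.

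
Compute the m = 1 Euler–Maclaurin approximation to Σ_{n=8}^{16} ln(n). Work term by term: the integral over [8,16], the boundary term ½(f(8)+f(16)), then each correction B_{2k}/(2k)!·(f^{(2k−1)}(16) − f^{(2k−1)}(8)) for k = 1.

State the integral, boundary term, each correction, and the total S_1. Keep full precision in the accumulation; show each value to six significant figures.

S_1 ≈ 22.1467

Integral: ∫_8^16 ln(x) dx = 19.7259.
½[f(8) + f(16)] = ½[2.07944 + 2.77259] = 2.42602.
So far: 22.1519.
Order-1 term: 1/12 · (0.0625000 − 0.125000) = -0.00520833.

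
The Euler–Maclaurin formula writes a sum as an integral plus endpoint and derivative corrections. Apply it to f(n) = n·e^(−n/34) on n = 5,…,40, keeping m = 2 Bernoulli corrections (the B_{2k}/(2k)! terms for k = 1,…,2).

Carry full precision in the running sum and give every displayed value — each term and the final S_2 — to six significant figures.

S_2 ≈ 377.073

Integral: ∫_5^40 x·e^(−x/34) dx = 368.814.
Boundary: ½(f(5) + f(40)) = ½(4.31622 + 12.3346) = 8.32541.
Running total after boundary: 377.139.
k=1: B_{2}/(2)! × [f^{(1)}(40) − f^{(1)}(5)] = 1/12 × (-0.0544174 − 0.736296) = -0.0658928.
After k=1: 377.073.
k=2: B_{4}/(4)! × [f^{(3)}(40) − f^{(3)}(5)] = −1/720 × (0.000486430 − 0.00213043) = 2.28334e-06.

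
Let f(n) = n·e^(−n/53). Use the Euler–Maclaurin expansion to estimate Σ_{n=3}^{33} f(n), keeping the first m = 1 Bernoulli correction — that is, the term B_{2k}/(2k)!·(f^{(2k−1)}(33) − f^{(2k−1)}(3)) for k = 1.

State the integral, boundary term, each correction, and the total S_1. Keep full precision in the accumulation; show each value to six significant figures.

The integral term ∫_3^33 x·e^(−x/53) dx = 359.184.
Boundary: ½(f(3) + f(33)) = ½(2.83491 + 17.7053) = 10.2701.
Integral + boundary = 369.454.
Order-1 term: 1/12 · (0.202462 − 0.891480) = -0.0574181.

S_1 ≈ 369.397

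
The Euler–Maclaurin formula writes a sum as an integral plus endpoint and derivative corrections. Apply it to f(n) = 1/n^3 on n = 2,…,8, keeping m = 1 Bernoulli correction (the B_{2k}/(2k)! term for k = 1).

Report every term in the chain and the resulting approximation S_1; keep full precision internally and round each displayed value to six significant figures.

∫_2^8 1/x^3 dx evaluates to 0.117188.
Boundary: ½(f(2) + f(8)) = ½(0.125000 + 0.00195312) = 0.0634766.
Integral + boundary = 0.180664.
k=1: B_{2}/(2)! × [f^{(1)}(8) − f^{(1)}(2)] = 1/12 × (-0.000732422 − (-0.187500)) = 0.0155640.

S_1 ≈ 0.196228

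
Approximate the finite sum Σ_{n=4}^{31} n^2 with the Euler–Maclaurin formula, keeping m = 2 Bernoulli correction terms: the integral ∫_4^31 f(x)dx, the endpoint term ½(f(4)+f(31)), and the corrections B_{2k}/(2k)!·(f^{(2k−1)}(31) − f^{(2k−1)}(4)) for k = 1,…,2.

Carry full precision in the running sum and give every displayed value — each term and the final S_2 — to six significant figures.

The integral term ∫_4^31 x^2 dx = 9909.00.
Endpoint term: (f(4) + f(31))/2 = (16.0000 + 961.000)/2 = 488.500.
So far: 10397.5.
Correction k=1: B_{2}/2! · (f^{(1)}(31) − f^{(1)}(4)) = 1/12 · (62.0000 − 8.00000) = 4.50000.
Partial sum through k=1: 10402.0.
Correction k=2: B_{4}/4! · (f^{(3)}(31) − f^{(3)}(4)) = −1/720 · (0.00000 − 0.00000) = 0.00000.

S_2 ≈ 10402.0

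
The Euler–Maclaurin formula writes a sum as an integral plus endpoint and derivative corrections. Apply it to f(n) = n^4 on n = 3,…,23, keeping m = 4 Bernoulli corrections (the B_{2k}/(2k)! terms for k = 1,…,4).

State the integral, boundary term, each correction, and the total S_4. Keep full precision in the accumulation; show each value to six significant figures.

Integral: ∫_3^23 x^4 dx = 1.28722e+06.
Boundary: ½(f(3) + f(23)) = ½(81.0000 + 279841) = 139961.
So far: 1.42718e+06.
Order-1 term: 1/12 · (48668.0 − 108.000) = 4046.67.
After k=1: 1.43123e+06.
Order-2 term: −1/720 · (552.000 − 72.0000) = -0.666667.
After k=2: 1.43123e+06.
Order-3 term: 1/30240 · (0.00000 − 0.00000) = 0.00000.
After k=3: 1.43123e+06.
Order-4 term: −1/1209600 · (0.00000 − 0.00000) = 0.00000.

S_4 ≈ 1.43123e+06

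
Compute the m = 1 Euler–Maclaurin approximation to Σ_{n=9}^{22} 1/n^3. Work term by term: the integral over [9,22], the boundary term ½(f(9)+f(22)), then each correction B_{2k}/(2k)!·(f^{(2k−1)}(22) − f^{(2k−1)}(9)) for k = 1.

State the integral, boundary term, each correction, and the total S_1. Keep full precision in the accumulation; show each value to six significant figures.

S_1 ≈ 0.00590965

∫_9^22 1/x^3 dx evaluates to 0.00513978.
Boundary: ½(f(9) + f(22)) = ½(0.00137174 + 9.39144e-05) = 0.000732828.
So far: 0.00587261.
k=1: B_{2}/(2)! × [f^{(1)}(22) − f^{(1)}(9)] = 1/12 × (-1.28065e-05 − (-0.000457247)) = 3.70367e-05.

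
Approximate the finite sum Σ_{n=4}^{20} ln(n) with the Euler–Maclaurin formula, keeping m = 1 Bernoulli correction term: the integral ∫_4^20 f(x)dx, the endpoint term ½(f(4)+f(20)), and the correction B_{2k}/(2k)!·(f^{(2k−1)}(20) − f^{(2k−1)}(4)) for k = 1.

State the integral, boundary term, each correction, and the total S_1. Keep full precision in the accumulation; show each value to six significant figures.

S_1 ≈ 40.5438

The integral term ∫_4^20 ln(x) dx = 38.3695.
Boundary: ½(f(4) + f(20)) = ½(1.38629 + 2.99573) = 2.19101.
Integral + boundary = 40.5605.
k=1: B_{2}/(2)! × [f^{(1)}(20) − f^{(1)}(4)] = 1/12 × (0.0500000 − 0.250000) = -0.0166667.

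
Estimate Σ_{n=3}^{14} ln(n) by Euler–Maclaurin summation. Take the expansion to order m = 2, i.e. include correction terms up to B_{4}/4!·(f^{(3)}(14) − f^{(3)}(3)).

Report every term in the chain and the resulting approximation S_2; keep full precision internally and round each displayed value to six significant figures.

The integral term ∫_3^14 ln(x) dx = 22.6510.
Boundary: ½(f(3) + f(14)) = ½(1.09861 + 2.63906) = 1.86883.
So far: 24.5198.
Order-1 term: 1/12 · (0.0714286 − 0.333333) = -0.0218254.
After k=1: 24.4980.
Order-2 term: −1/720 · (0.000728863 − 0.0740741) = 0.000101868.

S_2 ≈ 24.4981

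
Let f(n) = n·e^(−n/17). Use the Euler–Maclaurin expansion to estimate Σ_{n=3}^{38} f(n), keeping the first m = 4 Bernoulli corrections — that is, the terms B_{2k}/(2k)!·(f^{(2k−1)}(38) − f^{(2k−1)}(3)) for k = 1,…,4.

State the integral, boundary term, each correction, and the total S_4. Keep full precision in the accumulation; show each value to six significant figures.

The integral term ∫_3^38 x·e^(−x/17) dx = 184.988.
Endpoint term: (f(3) + f(38))/2 = (2.51467 + 4.06451)/2 = 3.28959.
Running total after boundary: 188.277.
k=1: B_{2}/(2)! × [f^{(1)}(38) − f^{(1)}(3)] = 1/12 × (-0.132128 − 0.690302) = -0.0685358.
Partial sum through k=1: 188.209.
k=2: B_{4}/(4)! × [f^{(3)}(38) − f^{(3)}(3)] = −1/720 × (0.000283022 − 0.00818944) = 1.09811e-05.
Partial sum through k=2: 188.209.
k=3: B_{6}/(6)! × [f^{(5)}(38) − f^{(5)}(3)] = 1/30240 × (3.54060e-06 − 4.84093e-05) = -1.48375e-09.
Partial sum through k=3: 188.209.
k=4: B_{8}/(8)! × [f^{(7)}(38) − f^{(7)}(3)] = −1/1209600 × (2.11138e-08 − 2.36960e-07) = 1.78444e-13.

S_4 ≈ 188.209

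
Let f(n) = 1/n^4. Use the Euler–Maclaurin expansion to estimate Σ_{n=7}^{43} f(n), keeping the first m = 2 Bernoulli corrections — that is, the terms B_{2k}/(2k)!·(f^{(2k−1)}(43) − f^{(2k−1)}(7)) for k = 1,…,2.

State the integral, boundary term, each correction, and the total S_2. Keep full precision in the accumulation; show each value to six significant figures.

S_2 ≈ 0.00119565

∫_7^43 1/x^4 dx evaluates to 0.000967625.
Boundary: ½(f(7) + f(43)) = ½(0.000416493 + 2.92500e-07) = 0.000208393.
Integral + boundary = 0.00117602.
k=1: B_{2}/(2)! × [f^{(1)}(43) − f^{(1)}(7)] = 1/12 × (-2.72093e-08 − (-0.000237996)) = 1.98307e-05.
Running total after k=1: 0.00119585.
k=2: B_{4}/(4)! × [f^{(3)}(43) − f^{(3)}(7)] = −1/720 × (-4.41471e-10 − (-0.000145712)) = -2.02377e-07.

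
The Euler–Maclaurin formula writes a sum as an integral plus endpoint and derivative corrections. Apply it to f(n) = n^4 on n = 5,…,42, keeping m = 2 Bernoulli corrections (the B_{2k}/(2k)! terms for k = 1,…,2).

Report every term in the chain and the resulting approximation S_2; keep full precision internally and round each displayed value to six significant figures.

∫_5^42 x^4 dx evaluates to 2.61376e+07.
Boundary: ½(f(5) + f(42)) = ½(625.000 + 3.11170e+06) = 1.55616e+06.
Integral + boundary = 2.76938e+07.
k=1: B_{2}/(2)! × [f^{(1)}(42) − f^{(1)}(5)] = 1/12 × (296352 − 500.000) = 24654.3.
After k=1: 2.77184e+07.
k=2: B_{4}/(4)! × [f^{(3)}(42) − f^{(3)}(5)] = −1/720 × (1008.00 − 120.000) = -1.23333.

S_2 ≈ 2.77184e+07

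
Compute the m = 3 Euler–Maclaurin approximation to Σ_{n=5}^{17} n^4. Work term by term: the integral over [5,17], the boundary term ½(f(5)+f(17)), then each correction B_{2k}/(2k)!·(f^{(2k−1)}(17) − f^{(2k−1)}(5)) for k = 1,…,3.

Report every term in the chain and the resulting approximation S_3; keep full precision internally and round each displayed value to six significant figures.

S_3 ≈ 327015

The integral term ∫_5^17 x^4 dx = 283346.
Endpoint term: (f(5) + f(17))/2 = (625.000 + 83521.0)/2 = 42073.0.
So far: 325419.
Correction k=1: B_{2}/2! · (f^{(1)}(17) − f^{(1)}(5)) = 1/12 · (19652.0 − 500.000) = 1596.00.
After k=1: 327015.
Correction k=2: B_{4}/4! · (f^{(3)}(17) − f^{(3)}(5)) = −1/720 · (408.000 − 120.000) = -0.400000.
After k=2: 327015.
Correction k=3: B_{6}/6! · (f^{(5)}(17) − f^{(5)}(5)) = 1/30240 · (0.00000 − 0.00000) = 0.00000.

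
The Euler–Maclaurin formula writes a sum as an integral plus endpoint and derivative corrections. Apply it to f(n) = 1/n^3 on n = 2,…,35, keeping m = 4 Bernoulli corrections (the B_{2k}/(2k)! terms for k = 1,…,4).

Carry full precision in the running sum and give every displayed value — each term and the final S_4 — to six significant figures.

∫_2^35 1/x^3 dx evaluates to 0.124592.
Endpoint term: (f(2) + f(35))/2 = (0.125000 + 2.33236e-05)/2 = 0.0625117.
Running total after boundary: 0.187103.
Correction k=1: B_{2}/2! · (f^{(1)}(35) − f^{(1)}(2)) = 1/12 · (-1.99917e-06 − (-0.187500)) = 0.0156248.
Partial sum through k=1: 0.202728.
Correction k=2: B_{4}/4! · (f^{(3)}(35) − f^{(3)}(2)) = −1/720 · (-3.26395e-08 − (-0.937500)) = -0.00130208.
Partial sum through k=2: 0.201426.
Correction k=3: B_{6}/6! · (f^{(5)}(35) − f^{(5)}(2)) = 1/30240 · (-1.11907e-09 − (-9.84375)) = 0.000325521.
Partial sum through k=3: 0.201752.
Correction k=4: B_{8}/8! · (f^{(7)}(35) − f^{(7)}(2)) = −1/1209600 · (-6.57737e-11 − (-177.188)) = -0.000146484.

S_4 ≈ 0.201605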